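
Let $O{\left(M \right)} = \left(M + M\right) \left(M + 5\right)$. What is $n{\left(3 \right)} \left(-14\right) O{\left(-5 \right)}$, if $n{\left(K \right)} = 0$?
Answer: $0$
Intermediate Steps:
$O{\left(M \right)} = 2 M \left(5 + M\right)$
$n{\left(3 \right)} \left(-14\right) O{\left(-5 \right)} = 0 \left(-14\right) 2 \left(-5\right) \left(5 - 5\right) = 0 \cdot 2 \left(-5\right) 0 = 0 \cdot 0 = 0$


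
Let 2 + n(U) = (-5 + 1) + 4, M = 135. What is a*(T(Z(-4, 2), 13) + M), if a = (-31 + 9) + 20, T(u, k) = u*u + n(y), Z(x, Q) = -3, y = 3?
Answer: -284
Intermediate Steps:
n(U) = -2 (n(U) = -2 + ((-5 + 1) + 4) = -2 + (-4 + 4) = -2 + 0 = -2)
T(u, k) = -2 + u**2 (T(u, k) = u*u - 2 = u**2 - 2 = -2 + u**2)
a = -2 (a = -22 + 20 = -2)
a*(T(Z(-4, 2), 13) + M) = -2*((-2 + (-3)**2) + 135) = -2*((-2 + 9) + 135) = -2*(7 + 135) = -2*142 = -284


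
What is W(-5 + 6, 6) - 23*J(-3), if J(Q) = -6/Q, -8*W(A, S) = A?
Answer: -369/8 ≈ -46.125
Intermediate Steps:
W(A, S) = -A/8
W(-5 + 6, 6) - 23*J(-3) = -(-5 + 6)/8 - (-138)/(-3) = -⅛*1 - (-138)*(-1)/3 = -⅛ - 23*2 = -⅛ - 46 = -369/8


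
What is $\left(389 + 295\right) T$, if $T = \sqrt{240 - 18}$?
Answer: $684 \sqrt{222} \approx 10191.0$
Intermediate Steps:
$T = \sqrt{222} \approx 14.9$
$\left(389 + 295\right) T = \left(389 + 295\right) \sqrt{222} = 684 \sqrt{222}$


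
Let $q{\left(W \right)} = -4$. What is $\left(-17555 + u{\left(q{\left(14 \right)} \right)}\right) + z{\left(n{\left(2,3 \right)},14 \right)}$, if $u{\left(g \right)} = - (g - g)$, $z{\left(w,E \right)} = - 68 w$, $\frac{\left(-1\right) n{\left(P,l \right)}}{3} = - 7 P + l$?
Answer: $-19799$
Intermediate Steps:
$n{\left(P,l \right)} = - 3 l + 21 P$ ($n{\left(P,l \right)} = - 3 \left(- 7 P + l\right) = - 3 \left(l - 7 P\right) = - 3 l + 21 P$)
$u{\left(g \right)} = 0$ ($u{\left(g \right)} = \left(-1\right) 0 = 0$)
$\left(-17555 + u{\left(q{\left(14 \right)} \right)}\right) + z{\left(n{\left(2,3 \right)},14 \right)} = \left(-17555 + 0\right) - 68 \left(\left(-3\right) 3 + 21 \cdot 2\right) = -17555 - 68 \left(-9 + 42\right) = -17555 - 2244 = -19799$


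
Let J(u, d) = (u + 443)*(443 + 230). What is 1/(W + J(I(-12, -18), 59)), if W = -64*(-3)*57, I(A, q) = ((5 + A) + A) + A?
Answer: 1/288220 ≈ 3.4696e-6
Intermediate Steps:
I(A, q) = 5 + 3*A (I(A, q) = (5 + 2*A) + A = 5 + 3*A)
J(u, d) = 298139 + 673*u (J(u, d) = (443 + u)*673 = 298139 + 673*u)
W = 10944 (W = 192*57 = 10944)
1/(W + J(I(-12, -18), 59)) = 1/(10944 + (298139 + 673*(5 + 3*(-12)))) = 1/(10944 + (298139 + 673*(5 - 36))) = 1/(10944 + (298139 + 673*(-31))) = 1/(10944 + (298139 - 20863)) = 1/(10944 + 277276) = 1/288220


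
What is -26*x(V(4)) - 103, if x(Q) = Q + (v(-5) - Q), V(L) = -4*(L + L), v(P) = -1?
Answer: -77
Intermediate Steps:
V(L) = -8*L
x(Q) = -1 (x(Q) = Q + (-1 - Q) = -1)
-26*x(V(4)) - 103 = -26*(-1) - 103 = 26 - 103 = -77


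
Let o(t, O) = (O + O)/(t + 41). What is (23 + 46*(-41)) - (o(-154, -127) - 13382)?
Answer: 1301393/113 ≈ 11517.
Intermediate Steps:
o(t, O) = 2*O/(41 + t) (o(t, O) = (2*O)/(41 + t) = 2*O/(41 + t))
(23 + 46*(-41)) - (o(-154, -127) - 13382) = (23 + 46*(-41)) - (2*(-127)/(41 - 154) - 13382) = (23 - 1886) - (2*(-127)/(-113) - 13382) = -1863 - (2*(-127)*(-1/113) - 13382) = -1863 - (254/113 - 13382) = -1863 - 1*(-1511912/113) = -1863 + 1511912/113 = 1301393/113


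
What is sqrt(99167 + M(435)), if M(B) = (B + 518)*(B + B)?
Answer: sqrt(928277) ≈ 963.47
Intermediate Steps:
M(B) = 2*B*(518 + B) (M(B) = (518 + B)*(2*B) = 2*B*(518 + B))
sqrt(99167 + M(435)) = sqrt(99167 + 2*435*(518 + 435)) = sqrt(99167 + 2*435*953) = sqrt(99167 + 829110) = sqrt(928277)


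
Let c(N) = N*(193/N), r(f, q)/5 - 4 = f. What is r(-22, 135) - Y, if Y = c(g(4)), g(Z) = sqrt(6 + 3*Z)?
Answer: -283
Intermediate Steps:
r(f, q) = 20 + 5*f
c(N) = 193
Y = 193
r(-22, 135) - Y = (20 + 5*(-22)) - 1*193 = (20 - 110) - 193 = -90 - 193 = -283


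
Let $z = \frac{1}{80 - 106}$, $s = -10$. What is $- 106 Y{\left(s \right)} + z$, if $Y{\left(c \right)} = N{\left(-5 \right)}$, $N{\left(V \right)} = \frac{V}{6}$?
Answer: $\frac{6887}{78} \approx 88.295$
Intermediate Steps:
$N{\left(V \right)} = \frac{V}{6}$ ($N{\left(V \right)} = V \frac{1}{6} = \frac{V}{6}$)
$z = - \frac{1}{26}$ ($z = \frac{1}{-26} = - \frac{1}{26} \approx -0.038462$)
$Y{\left(c \right)} = - \frac{5}{6}$ ($Y{\left(c \right)} = \frac{1}{6} \left(-5\right) = - \frac{5}{6}$)
$- 106 Y{\left(s \right)} + z = \left(-106\right) \left(- \frac{5}{6}\right) - \frac{1}{26} = \frac{265}{3} - \frac{1}{26} = \frac{6887}{78}$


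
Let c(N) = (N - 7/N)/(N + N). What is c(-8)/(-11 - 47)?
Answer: -57/7424 ≈ -0.0076778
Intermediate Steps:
c(N) = (N - 7/N)/(2*N) (c(N) = (N - 7/N)/((2*N)) = (N - 7/N)*(1/(2*N)) = (N - 7/N)/(2*N))
c(-8)/(-11 - 47) = ((½)*(-7 + (-8)²)/(-8)²)/(-11 - 47) = ((½)*(1/64)*(-7 + 64))/(-58) = -57/(116*64) = -1/58*57/128 = -57/7424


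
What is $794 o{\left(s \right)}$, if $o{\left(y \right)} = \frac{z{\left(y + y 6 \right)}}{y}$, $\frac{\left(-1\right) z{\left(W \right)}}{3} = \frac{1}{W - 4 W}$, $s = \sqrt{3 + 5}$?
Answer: $\frac{397}{28} \approx 14.179$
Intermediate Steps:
$s = 2 \sqrt{2}$ ($s = \sqrt{8} = 2 \sqrt{2} \approx 2.8284$)
$z{\left(W \right)} = \frac{1}{W}$ ($z{\left(W \right)} = - \frac{3}{W - 4 W} = - \frac{3}{\left(-3\right) W} = - 3 \left(- \frac{1}{3 W}\right) = \frac{1}{W}$)
$o{\left(y \right)} = \frac{1}{7 y^{2}}$ ($o{\left(y \right)} = \frac{1}{\left(y + y 6\right) y} = \frac{1}{\left(y + 6 y\right) y} = \frac{1}{7 y y} = \frac{\frac{1}{7} \frac{1}{y}}{y} = \frac{1}{7 y^{2}}$)
$794 o{\left(s \right)} = 794 \frac{1}{7 \cdot 8} = 794 \cdot \frac{1}{7} \cdot \frac{1}{8} = 794 \cdot \frac{1}{56} = \frac{397}{28}$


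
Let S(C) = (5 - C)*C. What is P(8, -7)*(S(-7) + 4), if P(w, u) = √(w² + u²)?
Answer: -80*√113 ≈ -850.41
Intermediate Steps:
S(C) = C*(5 - C)
P(w, u) = √(u² + w²)
P(8, -7)*(S(-7) + 4) = √((-7)² + 8²)*(-7*(5 - 1*(-7)) + 4) = √(49 + 64)*(-7*(5 + 7) + 4) = √113*(-7*12 + 4) = √113*(-84 + 4) = √113*(-80) = -80*√113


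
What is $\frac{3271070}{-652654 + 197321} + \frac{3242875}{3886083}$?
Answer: $- \frac{11235061516435}{1769461830639} \approx -6.3494$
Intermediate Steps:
$\frac{3271070}{-652654 + 197321} + \frac{3242875}{3886083} = \frac{3271070}{-455333} + 3242875 \cdot \frac{1}{3886083} = 3271070 \left(- \frac{1}{455333}\right) + \frac{3242875}{3886083} = - \frac{3271070}{455333} + \frac{3242875}{3886083} = - \frac{11235061516435}{1769461830639}$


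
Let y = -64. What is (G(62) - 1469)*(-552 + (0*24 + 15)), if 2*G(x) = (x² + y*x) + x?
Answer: 805500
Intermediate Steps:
G(x) = x²/2 - 63*x/2 (G(x) = ((x² - 64*x) + x)/2 = (x² - 63*x)/2 = x²/2 - 63*x/2)
(G(62) - 1469)*(-552 + (0*24 + 15)) = ((½)*62*(-63 + 62) - 1469)*(-552 + (0*24 + 15)) = ((½)*62*(-1) - 1469)*(-552 + (0 + 15)) = (-31 - 1469)*(-552 + 15) = -1500*(-537) = 805500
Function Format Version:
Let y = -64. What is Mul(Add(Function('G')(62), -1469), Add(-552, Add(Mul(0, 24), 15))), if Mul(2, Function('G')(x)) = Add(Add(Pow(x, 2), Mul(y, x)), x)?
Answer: 805500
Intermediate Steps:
Function('G')(x) = Add(Mul(Rational(1, 2), Pow(x, 2)), Mul(Rational(-63, 2), x)) (Function('G')(x) = Mul(Rational(1, 2), Add(Add(Pow(x, 2), Mul(-64, x)), x)) = Mul(Rational(1, 2), Add(Pow(x, 2), Mul(-63, x))) = Add(Mul(Rational(1, 2), Pow(x, 2)), Mul(Rational(-63, 2), x)))
Mul(Add(Function('G')(62), -1469), Add(-552, Add(Mul(0, 24), 15))) = Mul(Add(Mul(Rational(1, 2), 62, Add(-63, 62)), -1469), Add(-552, Add(Mul(0, 24), 15))) = Mul(Add(Mul(Rational(1, 2), 62, -1), -1469), Add(-552, Add(0, 15))) = Mul(Add(-31, -1469), Add(-552, 15)) = Mul(-1500, -537) = 805500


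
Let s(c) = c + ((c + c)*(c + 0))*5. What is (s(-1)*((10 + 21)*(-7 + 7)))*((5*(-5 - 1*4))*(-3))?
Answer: 0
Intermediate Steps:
s(c) = c + 10*c**2 (s(c) = c + ((2*c)*c)*5 = c + (2*c**2)*5 = c + 10*c**2)
(s(-1)*((10 + 21)*(-7 + 7)))*((5*(-5 - 1*4))*(-3)) = ((-(1 + 10*(-1)))*((10 + 21)*(-7 + 7)))*((5*(-5 - 1*4))*(-3)) = ((-(1 - 10))*(31*0))*((5*(-5 - 4))*(-3)) = (-1*(-9)*0)*((5*(-9))*(-3)) = (9*0)*(-45*(-3)) = 0*135 = 0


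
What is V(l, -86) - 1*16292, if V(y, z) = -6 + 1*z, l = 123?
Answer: -16384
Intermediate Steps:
V(y, z) = -6 + z
V(l, -86) - 1*16292 = (-6 - 86) - 1*16292 = -92 - 16292 = -16384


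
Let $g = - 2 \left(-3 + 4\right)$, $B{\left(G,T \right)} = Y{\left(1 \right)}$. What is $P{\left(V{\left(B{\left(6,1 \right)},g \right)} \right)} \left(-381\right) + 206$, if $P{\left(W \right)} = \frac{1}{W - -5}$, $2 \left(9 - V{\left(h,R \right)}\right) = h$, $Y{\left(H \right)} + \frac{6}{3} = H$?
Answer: $\frac{5212}{29} \approx 179.72$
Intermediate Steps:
$Y{\left(H \right)} = -2 + H$
$B{\left(G,T \right)} = -1$ ($B{\left(G,T \right)} = -2 + 1 = -1$)
$g = -2$ ($g = \left(-2\right) 1 = -2$)
$V{\left(h,R \right)} = 9 - \frac{h}{2}$
$P{\left(W \right)} = \frac{1}{5 + W}$ ($P{\left(W \right)} = \frac{1}{W + 5} = \frac{1}{5 + W}$)
$P{\left(V{\left(B{\left(6,1 \right)},g \right)} \right)} \left(-381\right) + 206 = \frac{1}{5 + \left(9 - - \frac{1}{2}\right)} \left(-381\right) + 206 = \frac{1}{5 + \left(9 + \frac{1}{2}\right)} \left(-381\right) + 206 = \frac{1}{5 + \frac{19}{2}} \left(-381\right) + 206 = \frac{1}{\frac{29}{2}} \left(-381\right) + 206 = \frac{2}{29} \left(-381\right) + 206 = - \frac{762}{29} + 206 = \frac{5212}{29}$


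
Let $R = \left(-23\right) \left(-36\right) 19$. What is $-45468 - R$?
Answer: $-61200$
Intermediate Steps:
$R = 15732$ ($R = 828 \cdot 19 = 15732$)
$-45468 - R = -45468 - 15732 = -61200$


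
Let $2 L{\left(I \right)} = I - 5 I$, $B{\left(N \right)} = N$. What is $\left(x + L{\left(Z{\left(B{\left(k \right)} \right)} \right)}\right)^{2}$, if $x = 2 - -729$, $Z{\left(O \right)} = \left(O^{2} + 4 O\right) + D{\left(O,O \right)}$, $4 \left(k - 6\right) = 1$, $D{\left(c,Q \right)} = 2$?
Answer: $\frac{22953681}{64} \approx 3.5865 \cdot 10^{5}$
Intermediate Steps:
$k = \frac{25}{4}$ ($k = 6 + \frac{1}{4} \cdot 1 = 6 + \frac{1}{4} = \frac{25}{4} \approx 6.25$)
$Z{\left(O \right)} = 2 + O^{2} + 4 O$ ($Z{\left(O \right)} = \left(O^{2} + 4 O\right) + 2 = 2 + O^{2} + 4 O$)
$L{\left(I \right)} = - 2 I$ ($L{\left(I \right)} = \frac{I - 5 I}{2} = \frac{\left(-4\right) I}{2} = - 2 I$)
$x = 731$ ($x = 2 + 729 = 731$)
$\left(x + L{\left(Z{\left(B{\left(k \right)} \right)} \right)}\right)^{2} = \left(731 - 2 \left(2 + \left(\frac{25}{4}\right)^{2} + 4 \cdot \frac{25}{4}\right)\right)^{2} = \left(731 - 2 \left(2 + \frac{625}{16} + 25\right)\right)^{2} = \left(731 - \frac{1057}{8}\right)^{2} = \left(\frac{4791}{8}\right)^{2} = \frac{22953681}{64}$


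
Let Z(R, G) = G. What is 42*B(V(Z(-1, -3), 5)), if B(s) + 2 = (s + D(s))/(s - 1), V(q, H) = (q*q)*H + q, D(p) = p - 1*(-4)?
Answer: 252/41 ≈ 6.1463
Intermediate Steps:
D(p) = 4 + p (D(p) = p + 4 = 4 + p)
V(q, H) = q + H*q² (V(q, H) = q²*H + q = H*q² + q = q + H*q²)
B(s) = -2 + (4 + 2*s)/(-1 + s) (B(s) = -2 + (s + (4 + s))/(s - 1) = -2 + (4 + 2*s)/(-1 + s))
42*B(V(Z(-1, -3), 5)) = 42*(6/(-1 - 3*(1 + 5*(-3)))) = 42*(6/(-1 - 3*(1 - 15))) = 42*(6/(-1 - 3*(-14))) = 42*(6/(-1 + 42)) = 42*(6/41) = 252/41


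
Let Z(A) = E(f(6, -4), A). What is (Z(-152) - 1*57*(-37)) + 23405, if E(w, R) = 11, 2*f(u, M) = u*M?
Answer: 25525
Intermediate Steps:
f(u, M) = M*u/2 (f(u, M) = (u*M)/2 = (M*u)/2 = M*u/2)
Z(A) = 11
(Z(-152) - 1*57*(-37)) + 23405 = (11 - 1*57*(-37)) + 23405 = (11 - 57*(-37)) + 23405 = (11 + 2109) + 23405 = 2120 + 23405 = 25525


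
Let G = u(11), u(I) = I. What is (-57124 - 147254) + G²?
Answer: -204257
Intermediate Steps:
G = 11
(-57124 - 147254) + G² = (-57124 - 147254) + 11² = -204378 + 121 = -204257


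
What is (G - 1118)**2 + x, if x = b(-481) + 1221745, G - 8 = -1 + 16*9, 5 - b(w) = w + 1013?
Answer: 2156307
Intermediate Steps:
b(w) = -1008 - w (b(w) = 5 - (w + 1013) = 5 - (1013 + w) = 5 + (-1013 - w) = -1008 - w)
G = 151 (G = 8 + (-1 + 16*9) = 8 + (-1 + 144) = 8 + 143 = 151)
x = 1221218 (x = (-1008 - 1*(-481)) + 1221745 = (-1008 + 481) + 1221745 = -527 + 1221745 = 1221218)
(G - 1118)**2 + x = (151 - 1118)**2 + 1221218 = (-967)**2 + 1221218 = 935089 + 1221218 = 2156307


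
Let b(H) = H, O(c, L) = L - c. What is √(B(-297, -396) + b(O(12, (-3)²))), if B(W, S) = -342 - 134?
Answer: I*√479 ≈ 21.886*I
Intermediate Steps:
B(W, S) = -476
√(B(-297, -396) + b(O(12, (-3)²))) = √(-476 + ((-3)² - 1*12)) = √(-476 + (9 - 12)) = √(-476 - 3) = √(-479) = I*√479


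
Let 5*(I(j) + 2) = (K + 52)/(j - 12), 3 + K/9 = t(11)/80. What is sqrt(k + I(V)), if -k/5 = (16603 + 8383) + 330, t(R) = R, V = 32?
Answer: I*sqrt(5063269505)/200 ≈ 355.78*I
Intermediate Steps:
K = -2061/80 (K = -27 + 9*(11/80) = -27 + 99/80 = -2061/80 ≈ -25.763)
I(j) = -2 + 2099/(400*(-12 + j)) (I(j) = -2 + ((-2061/80 + 52)/(j - 12))/5 = -2 + (2099/(80*(-12 + j)))/5 = -2 + 2099/(400*(-12 + j)))
k = -126580 (k = -5*((16603 + 8383) + 330) = -5*(24986 + 330) = -5*25316 = -126580)
sqrt(k + I(V)) = sqrt(-126580 + (11699 - 800*32)/(400*(-12 + 32))) = sqrt(-126580 + (1/400)*(11699 - 25600)/20) = sqrt(-126580 + (1/400)*(1/20)*(-13901)) = sqrt(-126580 - 13901/8000) = sqrt(-1012653901/8000) = I*sqrt(5063269505)/200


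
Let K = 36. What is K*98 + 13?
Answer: 3541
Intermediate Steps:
K*98 + 13 = 36*98 + 13 = 3528 + 13 = 3541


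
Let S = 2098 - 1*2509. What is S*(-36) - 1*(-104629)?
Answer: 119425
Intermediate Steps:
S = -411 (S = 2098 - 2509 = -411)
S*(-36) - 1*(-104629) = -411*(-36) - 1*(-104629) = 14796 + 104629 = 119425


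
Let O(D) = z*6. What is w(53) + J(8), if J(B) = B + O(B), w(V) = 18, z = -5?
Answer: -4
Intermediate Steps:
O(D) = -30 (O(D) = -5*6 = -30)
J(B) = -30 + B (J(B) = B - 30 = -30 + B)
w(53) + J(8) = 18 + (-30 + 8) = 18 - 22 = -4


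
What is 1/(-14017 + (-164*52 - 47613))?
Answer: -1/70158 ≈ -1.4254e-5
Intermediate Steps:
1/(-14017 + (-164*52 - 47613)) = 1/(-14017 + (-8528 - 47613)) = 1/(-14017 - 56141) = 1/(-70158) = -1/70158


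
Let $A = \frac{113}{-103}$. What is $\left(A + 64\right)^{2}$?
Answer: $\frac{41977441}{10609} \approx 3956.8$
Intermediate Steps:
$A = - \frac{113}{103}$ ($A = 113 \left(- \frac{1}{103}\right) = - \frac{113}{103} \approx -1.0971$)
$\left(A + 64\right)^{2} = \left(- \frac{113}{103} + 64\right)^{2} = \left(\frac{6479}{103}\right)^{2} = \frac{41977441}{10609}$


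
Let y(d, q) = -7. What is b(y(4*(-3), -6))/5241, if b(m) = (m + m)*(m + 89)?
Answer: -1148/5241 ≈ -0.21904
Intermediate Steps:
b(m) = 2*m*(89 + m) (b(m) = (2*m)*(89 + m) = 2*m*(89 + m))
b(y(4*(-3), -6))/5241 = (2*(-7)*(89 - 7))/5241 = (2*(-7)*82)*(1/5241) = -1148*1/5241 = -1148/5241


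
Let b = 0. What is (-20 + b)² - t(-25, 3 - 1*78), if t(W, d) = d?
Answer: 475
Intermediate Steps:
(-20 + b)² - t(-25, 3 - 1*78) = (-20 + 0)² - (3 - 1*78) = (-20)² - (3 - 78) = 400 - 1*(-75) = 400 + 75 = 475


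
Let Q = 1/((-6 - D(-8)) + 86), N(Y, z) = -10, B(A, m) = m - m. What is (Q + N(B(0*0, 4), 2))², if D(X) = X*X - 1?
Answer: 28561/289 ≈ 98.827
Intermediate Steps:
D(X) = -1 + X² (D(X) = X² - 1 = -1 + X²)
B(A, m) = 0
Q = 1/17 (Q = 1/((-6 - (-1 + (-8)²)) + 86) = 1/((-6 - (-1 + 64)) + 86) = 1/((-6 - 1*63) + 86) = 1/((-6 - 63) + 86) = 1/(-69 + 86) = 1/17 ≈ 0.058824)
(Q + N(B(0*0, 4), 2))² = (1/17 - 10)² = (-169/17)² = 28561/289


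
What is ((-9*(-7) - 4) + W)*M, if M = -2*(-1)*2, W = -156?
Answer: -388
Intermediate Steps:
M = 4 (M = 2*2 = 4)
((-9*(-7) - 4) + W)*M = ((-9*(-7) - 4) - 156)*4 = ((63 - 4) - 156)*4 = (59 - 156)*4 = -97*4 = -388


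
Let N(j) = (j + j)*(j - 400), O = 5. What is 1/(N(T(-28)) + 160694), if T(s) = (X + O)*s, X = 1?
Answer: 1/351542 ≈ 2.8446e-6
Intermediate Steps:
T(s) = 6*s (T(s) = (1 + 5)*s = 6*s)
N(j) = 2*j*(-400 + j) (N(j) = (2*j)*(-400 + j) = 2*j*(-400 + j))
1/(N(T(-28)) + 160694) = 1/(2*(6*(-28))*(-400 + 6*(-28)) + 160694) = 1/(2*(-168)*(-400 - 168) + 160694) = 1/(2*(-168)*(-568) + 160694) = 1/(190848 + 160694) = 1/351542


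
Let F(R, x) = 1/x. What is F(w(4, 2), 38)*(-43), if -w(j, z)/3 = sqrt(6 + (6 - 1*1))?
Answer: -43/38 ≈ -1.1316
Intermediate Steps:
w(j, z) = -3*sqrt(11) (w(j, z) = -3*sqrt(6 + (6 - 1*1)) = -3*sqrt(6 + (6 - 1)) = -3*sqrt(6 + 5) = -3*sqrt(11))
F(w(4, 2), 38)*(-43) = -43/38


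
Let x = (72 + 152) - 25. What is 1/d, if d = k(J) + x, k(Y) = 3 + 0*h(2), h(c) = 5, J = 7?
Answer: 1/202 ≈ 0.0049505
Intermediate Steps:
x = 199 (x = 224 - 25 = 199)
k(Y) = 3 (k(Y) = 3 + 0*5 = 3 + 0 = 3)
d = 202 (d = 3 + 199 = 202)
1/d = 1/202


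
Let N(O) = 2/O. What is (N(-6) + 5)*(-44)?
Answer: -616/3 ≈ -205.33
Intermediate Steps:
(N(-6) + 5)*(-44) = (2/(-6) + 5)*(-44) = (2*(-⅙) + 5)*(-44) = (-⅓ + 5)*(-44) = (14/3)*(-44) = -616/3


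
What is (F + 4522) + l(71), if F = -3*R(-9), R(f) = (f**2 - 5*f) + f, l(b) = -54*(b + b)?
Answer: -3497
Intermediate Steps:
l(b) = -108*b
R(f) = f**2 - 4*f
F = -351 (F = -(-27)*(-4 - 9) = -(-27)*(-13) = -3*117 = -351)
(F + 4522) + l(71) = (-351 + 4522) - 108*71 = 4171 - 7668 = -3497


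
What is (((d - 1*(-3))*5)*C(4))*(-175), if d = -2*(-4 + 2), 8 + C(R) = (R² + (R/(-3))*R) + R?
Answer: -122500/3 ≈ -40833.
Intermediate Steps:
C(R) = -8 + R + 2*R²/3 (C(R) = -8 + ((R² + (R/(-3))*R) + R) = -8 + ((R² + (R*(-⅓))*R) + R) = -8 + ((R² + (-R/3)*R) + R) = -8 + ((R² - R²/3) + R) = -8 + (2*R²/3 + R) = -8 + (R + 2*R²/3) = -8 + R + 2*R²/3)
d = 4 (d = -2*(-2) = 4)
(((d - 1*(-3))*5)*C(4))*(-175) = (((4 - 1*(-3))*5)*(-8 + 4 + (⅔)*4²))*(-175) = (((4 + 3)*5)*(-8 + 4 + (⅔)*16))*(-175) = ((7*5)*(-8 + 4 + 32/3))*(-175) = (35*(20/3))*(-175) = (700/3)*(-175) = -122500/3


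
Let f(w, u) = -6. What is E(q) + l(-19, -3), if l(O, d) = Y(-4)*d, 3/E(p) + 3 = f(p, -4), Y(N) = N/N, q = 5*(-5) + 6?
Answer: -10/3 ≈ -3.3333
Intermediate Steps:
q = -19 (q = -25 + 6 = -19)
Y(N) = 1
E(p) = -1/3 (E(p) = 3/(-3 - 6) = 3/(-9) = 3*(-1/9) = -1/3)
l(O, d) = d (l(O, d) = 1*d = d)
E(q) + l(-19, -3) = -1/3 - 3 = -10/3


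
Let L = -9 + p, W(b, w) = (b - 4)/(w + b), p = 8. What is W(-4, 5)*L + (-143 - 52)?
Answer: -187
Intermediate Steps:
W(b, w) = (-4 + b)/(b + w)
L = -1 (L = -9 + 8 = -1)
W(-4, 5)*L + (-143 - 52) = ((-4 - 4)/(-4 + 5))*(-1) + (-143 - 52) = (-8/1)*(-1) - 195 = (1*(-8))*(-1) - 195 = -8*(-1) - 195 = 8 - 195 = -187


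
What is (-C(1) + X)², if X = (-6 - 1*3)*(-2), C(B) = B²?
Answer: 289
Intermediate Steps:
X = 18 (X = (-6 - 3)*(-2) = -9*(-2) = 18)
(-C(1) + X)² = (-1*1² + 18)² = (-1*1 + 18)² = (-1 + 18)² = 17² = 289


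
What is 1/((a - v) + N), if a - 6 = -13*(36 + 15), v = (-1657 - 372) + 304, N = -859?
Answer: 1/209 ≈ 0.0047847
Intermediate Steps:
v = -1725 (v = -2029 + 304 = -1725)
a = -657 (a = 6 - 13*(36 + 15) = 6 - 13*51 = 6 - 663 = -657)
1/((a - v) + N) = 1/((-657 - 1*(-1725)) - 859) = 1/((-657 + 1725) - 859) = 1/(1068 - 859) = 1/209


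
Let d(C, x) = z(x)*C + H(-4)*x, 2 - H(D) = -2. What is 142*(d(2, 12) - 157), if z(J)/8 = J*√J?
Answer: -15478 + 54528*√3 ≈ 78967.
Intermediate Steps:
H(D) = 4 (H(D) = 2 - 1*(-2) = 2 + 2 = 4)
z(J) = 8*J^(3/2) (z(J) = 8*(J*√J) = 8*J^(3/2))
d(C, x) = 4*x + 8*C*x^(3/2) (d(C, x) = (8*x^(3/2))*C + 4*x = 8*C*x^(3/2) + 4*x = 4*x + 8*C*x^(3/2))
142*(d(2, 12) - 157) = 142*((4*12 + 8*2*12^(3/2)) - 157) = 142*((48 + 8*2*(24*√3)) - 157) = 142*((48 + 384*√3) - 157) = 142*(-109 + 384*√3) = -15478 + 54528*√3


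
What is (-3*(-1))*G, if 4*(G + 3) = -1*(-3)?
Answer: -27/4 ≈ -6.7500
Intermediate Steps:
G = -9/4 (G = -3 + (-1*(-3))/4 = -3 + (1/4)*3 = -3 + 3/4 = -9/4 ≈ -2.2500)
(-3*(-1))*G = -3*(-1)*(-9/4) = 3*(-9/4) = -27/4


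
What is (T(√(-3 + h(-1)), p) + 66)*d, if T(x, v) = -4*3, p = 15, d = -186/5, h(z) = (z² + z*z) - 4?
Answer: -10044/5 ≈ -2008.8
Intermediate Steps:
h(z) = -4 + 2*z² (h(z) = (z² + z²) - 4 = 2*z² - 4 = -4 + 2*z²)
d = -186/5 ≈ -37.200
T(x, v) = -12
(T(√(-3 + h(-1)), p) + 66)*d = (-12 + 66)*(-186/5) = 54*(-186/5) = -10044/5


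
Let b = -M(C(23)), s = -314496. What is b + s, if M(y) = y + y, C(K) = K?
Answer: -314542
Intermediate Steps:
M(y) = 2*y
b = -46 (b = -2*23 = -1*46 = -46)
b + s = -46 - 314496 = -314542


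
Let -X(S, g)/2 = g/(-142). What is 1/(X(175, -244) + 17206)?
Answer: 71/1221382 ≈ 5.8131e-5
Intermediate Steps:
X(S, g) = g/71 (X(S, g) = -2*g/(-142) = -2*g*(-1)/142 = -(-1)*g/71 = g/71)
1/(X(175, -244) + 17206) = 1/((1/71)*(-244) + 17206) = 1/(-244/71 + 17206) = 1/(1221382/71) = 71/1221382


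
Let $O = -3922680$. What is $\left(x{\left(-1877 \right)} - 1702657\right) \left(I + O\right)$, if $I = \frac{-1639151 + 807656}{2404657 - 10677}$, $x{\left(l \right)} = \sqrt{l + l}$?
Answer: $\frac{3197868502127801403}{478796} - \frac{1878163659579 i \sqrt{3754}}{478796} \approx 6.679 \cdot 10^{12} - 2.4034 \cdot 10^{8} i$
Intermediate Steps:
$x{\left(l \right)} = \sqrt{2} \sqrt{l}$ ($x{\left(l \right)} = \sqrt{2 l} = \sqrt{2} \sqrt{l}$)
$I = - \frac{166299}{478796}$ ($I = - \frac{831495}{2393980} = \left(-831495\right) \frac{1}{2393980} = - \frac{166299}{478796} \approx -0.34733$)
$\left(x{\left(-1877 \right)} - 1702657\right) \left(I + O\right) = \left(\sqrt{2} \sqrt{-1877} - 1702657\right) \left(- \frac{166299}{478796} - 3922680\right) = \left(\sqrt{2} i \sqrt{1877} - 1702657\right) \left(- \frac{1878163659579}{478796}\right) = \left(i \sqrt{3754} - 1702657\right) \left(- \frac{1878163659579}{478796}\right) = \left(-1702657 + i \sqrt{3754}\right) \left(- \frac{1878163659579}{478796}\right) = \frac{3197868502127801403}{478796} - \frac{1878163659579 i \sqrt{3754}}{478796}$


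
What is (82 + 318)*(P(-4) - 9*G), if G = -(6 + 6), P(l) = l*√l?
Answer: 43200 - 3200*I ≈ 43200.0 - 3200.0*I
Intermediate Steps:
P(l) = l^(3/2)
G = -12 (G = -1*12 = -12)
(82 + 318)*(P(-4) - 9*G) = (82 + 318)*((-4)^(3/2) - 9*(-12)) = 400*(-8*I + 108) = 400*(108 - 8*I) = 43200 - 3200*I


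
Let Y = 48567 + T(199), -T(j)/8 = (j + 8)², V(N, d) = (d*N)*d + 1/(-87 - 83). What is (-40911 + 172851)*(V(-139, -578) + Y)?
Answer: -104818719318174/17 ≈ -6.1658e+12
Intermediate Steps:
V(N, d) = -1/170 + N*d² (V(N, d) = (N*d)*d + 1/(-170) = N*d² - 1/170 = -1/170 + N*d²)
T(j) = -8*(8 + j)² (T(j) = -8*(j + 8)² = -8*(8 + j)²)
Y = -294225 (Y = 48567 - 8*(8 + 199)² = 48567 - 8*207² = 48567 - 8*42849 = 48567 - 342792 = -294225)
(-40911 + 172851)*(V(-139, -578) + Y) = (-40911 + 172851)*((-1/170 - 139*(-578)²) - 294225) = 131940*((-1/170 - 139*334084) - 294225) = 131940*((-1/170 - 46437676) - 294225) = 131940*(-7894404921/170 - 294225) = 131940*(-7944423171/170) = -104818719318174/17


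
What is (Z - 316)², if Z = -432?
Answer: 559504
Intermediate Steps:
(Z - 316)² = (-432 - 316)² = (-748)² = 559504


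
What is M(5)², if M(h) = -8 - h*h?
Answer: 1089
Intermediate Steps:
M(h) = -8 - h²
M(5)² = (-8 - 1*5²)² = (-8 - 1*25)² = (-8 - 25)² = (-33)² = 1089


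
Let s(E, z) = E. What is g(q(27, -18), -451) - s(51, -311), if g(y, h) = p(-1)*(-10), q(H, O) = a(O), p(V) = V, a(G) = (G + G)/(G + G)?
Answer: -41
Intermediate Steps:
a(G) = 1 (a(G) = (2*G)/((2*G)) = (2*G)*(1/(2*G)) = 1)
q(H, O) = 1
g(y, h) = 10 (g(y, h) = -1*(-10) = 10)
g(q(27, -18), -451) - s(51, -311) = 10 - 1*51 = 10 - 51 = -41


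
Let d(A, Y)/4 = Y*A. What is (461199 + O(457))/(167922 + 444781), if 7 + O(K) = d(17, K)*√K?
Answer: 461192/612703 + 31076*√457/612703 ≈ 1.8370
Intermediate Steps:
d(A, Y) = 4*A*Y (d(A, Y) = 4*(Y*A) = 4*(A*Y) = 4*A*Y)
O(K) = -7 + 68*K^(3/2) (O(K) = -7 + (4*17*K)*√K = -7 + (68*K)*√K = -7 + 68*K^(3/2))
(461199 + O(457))/(167922 + 444781) = (461199 + (-7 + 68*457^(3/2)))/(167922 + 444781) = (461199 + (-7 + 68*(457*√457)))/612703 = (461199 + (-7 + 31076*√457))*(1/612703) = (461192 + 31076*√457)*(1/612703) = 461192/612703 + 31076*√457/612703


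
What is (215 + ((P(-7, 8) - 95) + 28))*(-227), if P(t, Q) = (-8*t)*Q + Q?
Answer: -137108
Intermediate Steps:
P(t, Q) = Q - 8*Q*t (P(t, Q) = -8*Q*t + Q = Q - 8*Q*t)
(215 + ((P(-7, 8) - 95) + 28))*(-227) = (215 + ((8*(1 - 8*(-7)) - 95) + 28))*(-227) = (215 + ((8*(1 + 56) - 95) + 28))*(-227) = (215 + ((8*57 - 95) + 28))*(-227) = (215 + ((456 - 95) + 28))*(-227) = (215 + (361 + 28))*(-227) = (215 + 389)*(-227) = 604*(-227) = -137108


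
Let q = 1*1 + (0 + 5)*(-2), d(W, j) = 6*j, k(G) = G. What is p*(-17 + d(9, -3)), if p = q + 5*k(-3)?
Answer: 840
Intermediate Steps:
q = -9 (q = 1 + 5*(-2) = 1 - 10 = -9)
p = -24 (p = -9 + 5*(-3) = -9 - 15 = -24)
p*(-17 + d(9, -3)) = -24*(-17 + 6*(-3)) = -24*(-17 - 18) = -24*(-35) = 840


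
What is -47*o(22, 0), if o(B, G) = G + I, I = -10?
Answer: 470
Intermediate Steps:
o(B, G) = -10 + G (o(B, G) = G - 10 = -10 + G)
-47*o(22, 0) = -47*(-10 + 0) = -47*(-10) = 470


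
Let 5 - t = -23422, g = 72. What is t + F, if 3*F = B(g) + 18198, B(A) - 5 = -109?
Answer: 88375/3 ≈ 29458.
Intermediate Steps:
B(A) = -104 (B(A) = 5 - 109 = -104)
t = 23427 (t = 5 - 1*(-23422) = 5 + 23422 = 23427)
F = 18094/3 (F = (-104 + 18198)/3 = (⅓)*18094 = 18094/3 ≈ 6031.3)
t + F = 23427 + 18094/3 = 88375/3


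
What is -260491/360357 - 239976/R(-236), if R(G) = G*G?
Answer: -12623167271/2508805434 ≈ -5.0315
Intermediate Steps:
R(G) = G²
-260491/360357 - 239976/R(-236) = -260491/360357 - 239976/((-236)²) = -260491*1/360357 - 239976/55696 = -260491/360357 - 239976*1/55696 = -260491/360357 - 29997/6962 = -12623167271/2508805434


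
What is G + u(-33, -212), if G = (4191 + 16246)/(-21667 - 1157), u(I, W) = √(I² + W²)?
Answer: -20437/22824 + √46033 ≈ 213.66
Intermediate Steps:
G = -20437/22824 (G = 20437/(-22824) = 20437*(-1/22824) = -20437/22824 ≈ -0.89542)
G + u(-33, -212) = -20437/22824 + √((-33)² + (-212)²) = -20437/22824 + √(1089 + 44944) = -20437/22824 + √46033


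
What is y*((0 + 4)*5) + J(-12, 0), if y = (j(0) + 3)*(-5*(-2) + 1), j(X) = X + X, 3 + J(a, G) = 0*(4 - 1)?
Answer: 657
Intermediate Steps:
J(a, G) = -3 (J(a, G) = -3 + 0*(4 - 1) = -3 + 0*3 = -3 + 0 = -3)
j(X) = 2*X
y = 33 (y = (2*0 + 3)*(-5*(-2) + 1) = (0 + 3)*(10 + 1) = 3*11 = 33)
y*((0 + 4)*5) + J(-12, 0) = 33*((0 + 4)*5) - 3 = 33*(4*5) - 3 = 33*20 - 3 = 660 - 3 = 657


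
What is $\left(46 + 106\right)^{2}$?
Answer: $23104$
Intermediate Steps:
$\left(46 + 106\right)^{2} = 152^{2} = 23104$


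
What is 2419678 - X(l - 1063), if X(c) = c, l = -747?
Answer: 2421488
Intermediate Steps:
2419678 - X(l - 1063) = 2419678 - (-747 - 1063) = 2419678 - 1*(-1810) = 2419678 + 1810 = 2421488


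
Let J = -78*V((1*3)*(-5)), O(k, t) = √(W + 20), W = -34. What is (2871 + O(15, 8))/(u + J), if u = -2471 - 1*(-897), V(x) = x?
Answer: -2871/404 - I*√14/404 ≈ -7.1064 - 0.0092615*I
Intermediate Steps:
u = -1574 (u = -2471 + 897 = -1574)
O(k, t) = I*√14 (O(k, t) = √(-34 + 20) = √(-14) = I*√14)
J = 1170 (J = -78*1*3*(-5) = -234*(-5) = -78*(-15) = 1170)
(2871 + O(15, 8))/(u + J) = (2871 + I*√14)/(-1574 + 1170) = (2871 + I*√14)/(-404) = (2871 + I*√14)*(-1/404) = -2871/404 - I*√14/404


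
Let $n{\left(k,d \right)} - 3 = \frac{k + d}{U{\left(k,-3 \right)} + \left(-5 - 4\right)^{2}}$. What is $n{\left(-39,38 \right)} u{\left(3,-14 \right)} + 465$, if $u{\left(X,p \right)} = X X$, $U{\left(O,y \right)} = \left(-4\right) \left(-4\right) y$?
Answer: $\frac{5409}{11} \approx 491.73$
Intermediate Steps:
$U{\left(O,y \right)} = 16 y$
$u{\left(X,p \right)} = X^{2}$
$n{\left(k,d \right)} = 3 + \frac{d}{33} + \frac{k}{33}$ ($n{\left(k,d \right)} = 3 + \frac{k + d}{16 \left(-3\right) + \left(-5 - 4\right)^{2}} = 3 + \frac{d + k}{-48 + \left(-9\right)^{2}} = 3 + \frac{d + k}{-48 + 81} = 3 + \frac{d + k}{33} = 3 + \left(d + k\right) \frac{1}{33} = 3 + \left(\frac{d}{33} + \frac{k}{33}\right) = 3 + \frac{d}{33} + \frac{k}{33}$)
$n{\left(-39,38 \right)} u{\left(3,-14 \right)} + 465 = \left(3 + \frac{1}{33} \cdot 38 + \frac{1}{33} \left(-39\right)\right) 3^{2} + 465 = \left(3 + \frac{38}{33} - \frac{13}{11}\right) 9 + 465 = \frac{98}{33} \cdot 9 + 465 = \frac{294}{11} + 465 = \frac{5409}{11}$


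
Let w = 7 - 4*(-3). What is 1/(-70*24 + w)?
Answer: -1/1661 ≈ -0.00060205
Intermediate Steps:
w = 19 (w = 7 + 12 = 19)
1/(-70*24 + w) = 1/(-70*24 + 19) = 1/(-1680 + 19) = 1/(-1661) = -1/1661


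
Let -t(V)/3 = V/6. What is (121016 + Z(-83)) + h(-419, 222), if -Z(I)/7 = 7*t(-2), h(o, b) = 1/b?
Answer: 26854675/222 ≈ 1.2097e+5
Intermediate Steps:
t(V) = -V/2 (t(V) = -3*V/6 = -V/2)
Z(I) = -49 (Z(I) = -49*(-½*(-2)) = -49)
(121016 + Z(-83)) + h(-419, 222) = (121016 - 49) + 1/222 = 120967 + 1/222 = 26854675/222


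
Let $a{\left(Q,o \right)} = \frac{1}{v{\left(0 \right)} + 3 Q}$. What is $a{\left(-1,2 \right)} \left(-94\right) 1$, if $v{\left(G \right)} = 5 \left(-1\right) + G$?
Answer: $\frac{47}{4} \approx 11.75$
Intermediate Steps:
$v{\left(G \right)} = -5 + G$
$a{\left(Q,o \right)} = \frac{1}{-5 + 3 Q}$ ($a{\left(Q,o \right)} = \frac{1}{\left(-5 + 0\right) + 3 Q} = \frac{1}{-5 + 3 Q}$)
$a{\left(-1,2 \right)} \left(-94\right) 1 = \frac{1}{-5 + 3 \left(-1\right)} \left(-94\right) 1 = \frac{1}{-5 - 3} \left(-94\right) 1 = \frac{1}{-8} \left(-94\right) 1 = \left(- \frac{1}{8}\right) \left(-94\right) 1 = \frac{47}{4} \cdot 1 = \frac{47}{4}$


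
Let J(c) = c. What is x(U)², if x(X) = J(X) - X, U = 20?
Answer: 0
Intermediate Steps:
x(X) = 0 (x(X) = X - X = 0)
x(U)² = 0² = 0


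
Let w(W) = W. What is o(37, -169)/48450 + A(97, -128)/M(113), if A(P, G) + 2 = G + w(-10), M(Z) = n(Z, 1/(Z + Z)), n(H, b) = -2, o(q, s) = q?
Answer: 3391537/48450 ≈ 70.001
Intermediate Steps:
M(Z) = -2
A(P, G) = -12 + G (A(P, G) = -2 + (G - 10) = -2 + (-10 + G) = -12 + G)
o(37, -169)/48450 + A(97, -128)/M(113) = 37/48450 + (-12 - 128)/(-2) = 37*(1/48450) - 140*(-½) = 37/48450 + 70 = 3391537/48450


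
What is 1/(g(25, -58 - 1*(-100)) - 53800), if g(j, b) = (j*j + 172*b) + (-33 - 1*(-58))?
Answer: -1/45926 ≈ -2.1774e-5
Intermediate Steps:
g(j, b) = 25 + j**2 + 172*b (g(j, b) = (j**2 + 172*b) + (-33 + 58) = (j**2 + 172*b) + 25 = 25 + j**2 + 172*b)
1/(g(25, -58 - 1*(-100)) - 53800) = 1/((25 + 25**2 + 172*(-58 - 1*(-100))) - 53800) = 1/((25 + 625 + 172*(-58 + 100)) - 53800) = 1/((25 + 625 + 172*42) - 53800) = 1/((25 + 625 + 7224) - 53800) = 1/(7874 - 53800) = 1/(-45926) = -1/45926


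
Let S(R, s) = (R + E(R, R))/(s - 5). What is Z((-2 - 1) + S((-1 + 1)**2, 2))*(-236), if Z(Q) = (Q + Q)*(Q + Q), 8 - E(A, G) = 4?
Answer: -159536/9 ≈ -17726.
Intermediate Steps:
E(A, G) = 4 (E(A, G) = 8 - 1*4 = 8 - 4 = 4)
S(R, s) = (4 + R)/(-5 + s) (S(R, s) = (R + 4)/(s - 5) = (4 + R)/(-5 + s))
Z(Q) = 4*Q**2 (Z(Q) = (2*Q)*(2*Q) = 4*Q**2)
Z((-2 - 1) + S((-1 + 1)**2, 2))*(-236) = (4*((-2 - 1) + (4 + (-1 + 1)**2)/(-5 + 2))**2)*(-236) = (4*(-3 + (4 + 0**2)/(-3))**2)*(-236) = (4*(-3 - (4 + 0)/3)**2)*(-236) = (4*(-3 - 1/3*4)**2)*(-236) = (4*(-3 - 4/3)**2)*(-236) = (4*(-13/3)**2)*(-236) = (4*(169/9))*(-236) = (676/9)*(-236) = -159536/9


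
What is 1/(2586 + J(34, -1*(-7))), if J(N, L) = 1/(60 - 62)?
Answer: 2/5171 ≈ 0.00038677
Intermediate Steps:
J(N, L) = -½ (J(N, L) = 1/(-2) = -½)
1/(2586 + J(34, -1*(-7))) = 1/(2586 - ½) = 1/(5171/2) = 2/5171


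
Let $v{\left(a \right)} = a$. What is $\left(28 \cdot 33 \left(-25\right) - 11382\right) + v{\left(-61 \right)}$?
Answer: $-34543$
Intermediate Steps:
$\left(28 \cdot 33 \left(-25\right) - 11382\right) + v{\left(-61 \right)} = \left(28 \cdot 33 \left(-25\right) - 11382\right) - 61 = \left(924 \left(-25\right) - 11382\right) - 61 = \left(-23100 - 11382\right) - 61 = -34482 - 61 = -34543$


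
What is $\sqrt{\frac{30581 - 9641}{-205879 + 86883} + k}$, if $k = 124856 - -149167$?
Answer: $\frac{28 \sqrt{309325282662}}{29749} \approx 523.47$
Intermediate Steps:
$k = 274023$ ($k = 124856 + 149167 = 274023$)
$\sqrt{\frac{30581 - 9641}{-205879 + 86883} + k} = \sqrt{\frac{30581 - 9641}{-205879 + 86883} + 274023} = \sqrt{\frac{20940}{-118996} + 274023} = \sqrt{20940 \left(- \frac{1}{118996}\right) + 274023} = \sqrt{- \frac{5235}{29749} + 274023} = \sqrt{\frac{8151904992}{29749}} = \frac{28 \sqrt{309325282662}}{29749}$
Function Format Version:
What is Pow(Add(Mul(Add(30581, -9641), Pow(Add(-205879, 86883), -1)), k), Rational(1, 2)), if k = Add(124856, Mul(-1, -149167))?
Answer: Mul(Rational(28, 29749), Pow(309325282662, Rational(1, 2))) ≈ 523.47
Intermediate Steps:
k = 274023 (k = Add(124856, 149167) = 274023)
Pow(Add(Mul(Add(30581, -9641), Pow(Add(-205879, 86883), -1)), k), Rational(1, 2)) = Pow(Add(Mul(Add(30581, -9641), Pow(Add(-205879, 86883), -1)), 274023), Rational(1, 2)) = Pow(Add(Mul(20940, Pow(-118996, -1)), 274023), Rational(1, 2)) = Pow(Add(Mul(20940, Rational(-1, 118996)), 274023), Rational(1, 2)) = Pow(Add(Rational(-5235, 29749), 274023), Rational(1, 2)) = Pow(Rational(8151904992, 29749), Rational(1, 2)) = Mul(Rational(28, 29749), Pow(309325282662, Rational(1, 2)))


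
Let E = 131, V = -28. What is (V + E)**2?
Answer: 10609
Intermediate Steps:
(V + E)**2 = (-28 + 131)**2 = 103**2 = 10609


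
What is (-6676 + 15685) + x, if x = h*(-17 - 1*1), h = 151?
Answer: 6291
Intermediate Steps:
x = -2718 (x = 151*(-17 - 1*1) = 151*(-17 - 1) = 151*(-18) = -2718)
(-6676 + 15685) + x = (-6676 + 15685) - 2718 = 9009 - 2718 = 6291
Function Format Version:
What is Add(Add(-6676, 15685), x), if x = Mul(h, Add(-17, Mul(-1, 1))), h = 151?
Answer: 6291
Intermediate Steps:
x = -2718 (x = Mul(151, Add(-17, Mul(-1, 1))) = Mul(151, Add(-17, -1)) = Mul(151, -18) = -2718)
Add(Add(-6676, 15685), x) = Add(Add(-6676, 15685), -2718) = Add(9009, -2718) = 6291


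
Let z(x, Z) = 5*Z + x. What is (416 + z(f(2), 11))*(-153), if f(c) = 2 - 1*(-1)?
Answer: -72522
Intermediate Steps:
f(c) = 3 (f(c) = 2 + 1 = 3)
z(x, Z) = x + 5*Z
(416 + z(f(2), 11))*(-153) = (416 + (3 + 5*11))*(-153) = (416 + (3 + 55))*(-153) = (416 + 58)*(-153) = 474*(-153) = -72522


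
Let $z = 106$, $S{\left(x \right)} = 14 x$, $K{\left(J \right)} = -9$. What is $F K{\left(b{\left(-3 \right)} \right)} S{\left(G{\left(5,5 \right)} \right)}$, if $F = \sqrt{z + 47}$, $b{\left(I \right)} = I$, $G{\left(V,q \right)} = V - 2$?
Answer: $- 1134 \sqrt{17} \approx -4675.6$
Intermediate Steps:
$G{\left(V,q \right)} = -2 + V$ ($G{\left(V,q \right)} = V - 2 = -2 + V$)
$F = 3 \sqrt{17}$ ($F = \sqrt{106 + 47} = \sqrt{153} = 3 \sqrt{17} \approx 12.369$)
$F K{\left(b{\left(-3 \right)} \right)} S{\left(G{\left(5,5 \right)} \right)} = 3 \sqrt{17} \left(-9\right) 14 \left(-2 + 5\right) = - 27 \sqrt{17} \cdot 14 \cdot 3 = - 27 \sqrt{17} \cdot 42 = - 1134 \sqrt{17}$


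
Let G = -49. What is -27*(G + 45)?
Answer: 108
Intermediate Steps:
-27*(G + 45) = -27*(-49 + 45) = -27*(-4) = 108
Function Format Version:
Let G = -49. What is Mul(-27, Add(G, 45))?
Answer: 108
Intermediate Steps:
Mul(-27, Add(G, 45)) = Mul(-27, Add(-49, 45)) = Mul(-27, -4) = 108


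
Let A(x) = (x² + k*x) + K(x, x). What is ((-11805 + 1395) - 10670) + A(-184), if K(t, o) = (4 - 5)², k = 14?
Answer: 10201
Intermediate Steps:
K(t, o) = 1 (K(t, o) = (-1)² = 1)
A(x) = 1 + x² + 14*x (A(x) = (x² + 14*x) + 1 = 1 + x² + 14*x)
((-11805 + 1395) - 10670) + A(-184) = ((-11805 + 1395) - 10670) + (1 + (-184)² + 14*(-184)) = (-10410 - 10670) + (1 + 33856 - 2576) = -21080 + 31281 = 10201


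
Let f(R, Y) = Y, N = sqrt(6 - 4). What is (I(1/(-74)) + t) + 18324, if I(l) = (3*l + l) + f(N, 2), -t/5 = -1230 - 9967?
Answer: 2749505/37 ≈ 74311.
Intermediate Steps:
t = 55985 (t = -5*(-1230 - 9967) = -5*(-11197) = 55985)
N = sqrt(2) ≈ 1.4142
I(l) = 2 + 4*l (I(l) = (3*l + l) + 2 = 4*l + 2 = 2 + 4*l)
(I(1/(-74)) + t) + 18324 = ((2 + 4/(-74)) + 55985) + 18324 = ((2 + 4*(-1/74)) + 55985) + 18324 = ((2 - 2/37) + 55985) + 18324 = (72/37 + 55985) + 18324 = 2071517/37 + 18324 = 2749505/37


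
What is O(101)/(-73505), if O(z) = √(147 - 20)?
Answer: -√127/73505 ≈ -0.00015332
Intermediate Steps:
O(z) = √127
O(101)/(-73505) = √127/(-73505) = √127*(-1/73505) = -√127/73505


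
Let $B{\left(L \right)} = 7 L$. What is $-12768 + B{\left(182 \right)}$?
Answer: $-11494$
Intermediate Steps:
$-12768 + B{\left(182 \right)} = -12768 + 7 \cdot 182 = -12768 + 1274 = -11494$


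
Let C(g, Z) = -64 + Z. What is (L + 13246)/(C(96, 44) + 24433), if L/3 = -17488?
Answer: -39218/24413 ≈ -1.6064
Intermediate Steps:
L = -52464 (L = 3*(-17488) = -52464)
(L + 13246)/(C(96, 44) + 24433) = (-52464 + 13246)/((-64 + 44) + 24433) = -39218/(-20 + 24433) = -39218/24413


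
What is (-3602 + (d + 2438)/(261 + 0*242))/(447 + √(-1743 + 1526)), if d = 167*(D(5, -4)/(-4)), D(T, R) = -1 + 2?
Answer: -186294849/23203016 + 416767*I*√217/23203016 ≈ -8.0289 + 0.26459*I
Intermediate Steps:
D(T, R) = 1
d = -167/4 (d = 167*(1/(-4)) = 167*(1*(-¼)) = 167*(-¼) = -167/4 ≈ -41.750)
(-3602 + (d + 2438)/(261 + 0*242))/(447 + √(-1743 + 1526)) = (-3602 + (-167/4 + 2438)/(261 + 0*242))/(447 + √(-1743 + 1526)) = (-3602 + 9585/(4*(261 + 0)))/(447 + √(-217)) = (-3602 + (9585/4)/261)/(447 + I*√217) = (-3602 + (9585/4)*(1/261))/(447 + I*√217) = (-3602 + 1065/116)/(447 + I*√217) = -416767/(116*(447 + I*√217))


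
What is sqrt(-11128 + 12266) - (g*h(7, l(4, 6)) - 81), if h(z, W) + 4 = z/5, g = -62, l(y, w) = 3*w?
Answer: -401/5 + sqrt(1138) ≈ -46.466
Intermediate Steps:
h(z, W) = -4 + z/5
sqrt(-11128 + 12266) - (g*h(7, l(4, 6)) - 81) = sqrt(-11128 + 12266) - (-62*(-4 + (1/5)*7) - 81) = sqrt(1138) - (-62*(-4 + 7/5) - 81) = sqrt(1138) - (-62*(-13/5) - 81) = sqrt(1138) - (806/5 - 81) = sqrt(1138) - 1*401/5 = sqrt(1138) - 401/5 = -401/5 + sqrt(1138)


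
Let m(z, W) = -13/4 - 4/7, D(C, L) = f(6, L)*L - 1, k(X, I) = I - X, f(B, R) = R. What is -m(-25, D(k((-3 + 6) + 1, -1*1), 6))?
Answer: 107/28 ≈ 3.8214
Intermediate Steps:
D(C, L) = -1 + L² (D(C, L) = L*L - 1 = L² - 1 = -1 + L²)
m(z, W) = -107/28 (m(z, W) = -13*¼ - 4*⅐ = -13/4 - 4/7 = -107/28)
-m(-25, D(k((-3 + 6) + 1, -1*1), 6)) = -1*(-107/28) = 107/28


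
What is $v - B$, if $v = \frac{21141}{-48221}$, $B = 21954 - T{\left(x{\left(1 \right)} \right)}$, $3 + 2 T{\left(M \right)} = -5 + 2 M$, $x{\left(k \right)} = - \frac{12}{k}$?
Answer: $- \frac{1059436511}{48221} \approx -21970.0$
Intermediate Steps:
$T{\left(M \right)} = -4 + M$ ($T{\left(M \right)} = - \frac{3}{2} + \frac{-5 + 2 M}{2} = - \frac{3}{2} + \left(- \frac{5}{2} + M\right) = -4 + M$)
$B = 21970$ ($B = 21954 - \left(-4 - \frac{12}{1}\right) = 21954 - \left(-4 - 12\right) = 21954 - -16 = 21954 + 16 = 21970$)
$v = - \frac{21141}{48221}$ ($v = 21141 \left(- \frac{1}{48221}\right) = - \frac{21141}{48221} \approx -0.43842$)
$v - B = - \frac{21141}{48221} - 21970 = - \frac{1059436511}{48221}$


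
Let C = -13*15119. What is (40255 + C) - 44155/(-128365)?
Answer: -4012475685/25673 ≈ -1.5629e+5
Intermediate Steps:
C = -196547
(40255 + C) - 44155/(-128365) = (40255 - 196547) - 44155/(-128365) = -156292 - 44155*(-1/128365) = -156292 + 8831/25673 = -4012475685/25673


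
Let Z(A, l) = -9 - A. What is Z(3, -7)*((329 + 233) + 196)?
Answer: -9096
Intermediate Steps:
Z(3, -7)*((329 + 233) + 196) = (-9 - 1*3)*((329 + 233) + 196) = (-9 - 3)*(562 + 196) = -12*758 = -9096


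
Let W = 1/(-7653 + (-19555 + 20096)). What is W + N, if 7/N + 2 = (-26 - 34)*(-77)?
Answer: 22583/16421608 ≈ 0.0013752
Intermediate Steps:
N = 7/4618 (N = 7/(-2 + (-26 - 34)*(-77)) = 7/(-2 - 60*(-77)) = 7/(-2 + 4620) = 7/4618 ≈ 0.0015158)
W = -1/7112 (W = 1/(-7653 + 541) = 1/(-7112) = -1/7112 ≈ -0.00014061)
W + N = -1/7112 + 7/4618 = 22583/16421608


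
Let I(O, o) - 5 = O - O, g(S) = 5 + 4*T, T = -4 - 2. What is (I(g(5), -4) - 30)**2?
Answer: 625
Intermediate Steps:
T = -6
g(S) = -19 (g(S) = 5 + 4*(-6) = 5 - 24 = -19)
I(O, o) = 5 (I(O, o) = 5 + (O - O) = 5 + 0 = 5)
(I(g(5), -4) - 30)**2 = (5 - 30)**2 = (-25)**2 = 625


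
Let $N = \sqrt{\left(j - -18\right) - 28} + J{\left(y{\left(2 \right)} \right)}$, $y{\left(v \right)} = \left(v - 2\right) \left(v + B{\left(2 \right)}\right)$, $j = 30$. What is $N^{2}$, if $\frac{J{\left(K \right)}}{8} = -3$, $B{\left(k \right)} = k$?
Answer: $596 - 96 \sqrt{5} \approx 381.34$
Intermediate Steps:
$y{\left(v \right)} = \left(-2 + v\right) \left(2 + v\right)$ ($y{\left(v \right)} = \left(v - 2\right) \left(v + 2\right) = \left(-2 + v\right) \left(2 + v\right)$)
$J{\left(K \right)} = -24$ ($J{\left(K \right)} = 8 \left(-3\right) = -24$)
$N = -24 + 2 \sqrt{5}$ ($N = \sqrt{\left(30 - -18\right) - 28} - 24 = \sqrt{\left(30 + 18\right) - 28} - 24 = \sqrt{48 - 28} - 24 = \sqrt{20} - 24 = 2 \sqrt{5} - 24 = -24 + 2 \sqrt{5} \approx -19.528$)
$N^{2} = \left(-24 + 2 \sqrt{5}\right)^{2}$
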